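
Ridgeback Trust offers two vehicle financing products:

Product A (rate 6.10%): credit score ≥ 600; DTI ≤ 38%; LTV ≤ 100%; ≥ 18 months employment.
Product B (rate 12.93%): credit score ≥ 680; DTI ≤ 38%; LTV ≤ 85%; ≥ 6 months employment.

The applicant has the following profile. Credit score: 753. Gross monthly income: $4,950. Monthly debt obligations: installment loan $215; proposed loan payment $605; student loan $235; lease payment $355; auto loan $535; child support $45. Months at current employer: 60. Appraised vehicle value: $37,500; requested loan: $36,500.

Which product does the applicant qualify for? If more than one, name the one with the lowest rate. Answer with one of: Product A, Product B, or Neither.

Neither

Total debts = (215 + 605 + 235 + 355 + 535 + 45) = 1,990; DTI = 1,990/4,950 = 40.2%.
LTV = 36,500/37,500 = 97.3%.
Product A: score 753 ≥ 600; DTI 40.2% > 38%; LTV 97.3% ≤ 100%; employment 60 ≥ 18 mo → does not qualify.
Product B: score 753 ≥ 680; DTI 40.2% > 38%; LTV 97.3% > 85%; employment 60 ≥ 6 mo → does not qualify.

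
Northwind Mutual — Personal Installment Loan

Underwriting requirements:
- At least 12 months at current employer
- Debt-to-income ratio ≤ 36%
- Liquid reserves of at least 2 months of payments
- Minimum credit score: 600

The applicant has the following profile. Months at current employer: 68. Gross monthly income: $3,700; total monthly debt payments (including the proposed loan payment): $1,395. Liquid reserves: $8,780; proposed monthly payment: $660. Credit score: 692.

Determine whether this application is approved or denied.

Denied

Employment 68 ≥ 12 months
Debt-to-income = 1,395/3,700 = 37.7% — over 36% limit
Reserves = 8,780/660 = 13.3 months ≥ 2
Credit score 692 ≥ 600 (meets)
Fails on DTI.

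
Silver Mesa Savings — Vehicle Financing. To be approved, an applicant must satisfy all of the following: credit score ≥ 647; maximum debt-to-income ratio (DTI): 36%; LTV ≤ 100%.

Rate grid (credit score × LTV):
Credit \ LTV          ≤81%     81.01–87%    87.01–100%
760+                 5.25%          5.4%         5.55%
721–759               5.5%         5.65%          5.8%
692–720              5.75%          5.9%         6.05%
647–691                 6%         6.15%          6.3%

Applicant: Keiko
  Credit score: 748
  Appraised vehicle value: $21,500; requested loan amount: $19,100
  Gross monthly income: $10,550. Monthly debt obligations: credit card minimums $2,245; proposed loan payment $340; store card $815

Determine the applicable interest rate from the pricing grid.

5.8%

Credit score 748 ≥ 647; Total monthly debts = (2,245 + 340 + 815) = 3,400. DTI: 3,400 ÷ 10,550 = 32.2%, within the 36% cap
Loan-to-value = 19,100/21,500 = 88.8% — pass (100% max)
Credit 748 → row 721–759; LTV 88.8% → column 87.01–100%. Grid cell → 5.8%.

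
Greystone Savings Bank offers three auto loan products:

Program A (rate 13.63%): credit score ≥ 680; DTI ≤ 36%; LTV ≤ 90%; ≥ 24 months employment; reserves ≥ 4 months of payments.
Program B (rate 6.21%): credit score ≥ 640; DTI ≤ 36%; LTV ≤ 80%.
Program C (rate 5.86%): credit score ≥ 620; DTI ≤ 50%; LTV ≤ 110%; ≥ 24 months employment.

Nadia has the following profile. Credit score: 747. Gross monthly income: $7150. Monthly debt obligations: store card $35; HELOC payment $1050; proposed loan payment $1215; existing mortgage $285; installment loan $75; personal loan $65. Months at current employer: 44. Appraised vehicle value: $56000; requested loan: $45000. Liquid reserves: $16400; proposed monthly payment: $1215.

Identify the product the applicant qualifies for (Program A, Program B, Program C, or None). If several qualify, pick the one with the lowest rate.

Program C

Total debts = (35 + 1,050 + 1,215 + 285 + 75 + 65) = 2,725; DTI = 2,725/7,150 = 38.1%.
LTV = 45,000/56,000 = 80.4%.
Reserves = 16,400/1,215 = 13.5 months.
Program A: score 747 ≥ 680; DTI 38.1% > 36%; LTV 80.4% ≤ 90%; employment 44 ≥ 24 mo; reserves 13.5 ≥ 4 mo → does not qualify.
Program B: score 747 ≥ 640; DTI 38.1% > 36%; LTV 80.4% > 80% → does not qualify.
Program C: score 747 ≥ 620; DTI 38.1% ≤ 50%; LTV 80.4% ≤ 110%; employment 44 ≥ 24 mo → qualifies.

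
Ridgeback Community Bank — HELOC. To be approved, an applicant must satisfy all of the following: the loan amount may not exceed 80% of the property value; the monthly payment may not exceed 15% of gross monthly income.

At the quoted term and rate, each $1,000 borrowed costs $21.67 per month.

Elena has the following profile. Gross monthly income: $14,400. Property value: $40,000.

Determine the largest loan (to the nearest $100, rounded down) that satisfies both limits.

Payment cap: 15% × $14,400 = $2,160/month.
At $21.67 per $1,000, that supports 2,160/21.67 × 1,000 ≈ $99,676 → $99,600.
LTV cap: 80% × $40,000 = $32,000 → $32,000.
Binding constraint: loan-to-value.

$32,000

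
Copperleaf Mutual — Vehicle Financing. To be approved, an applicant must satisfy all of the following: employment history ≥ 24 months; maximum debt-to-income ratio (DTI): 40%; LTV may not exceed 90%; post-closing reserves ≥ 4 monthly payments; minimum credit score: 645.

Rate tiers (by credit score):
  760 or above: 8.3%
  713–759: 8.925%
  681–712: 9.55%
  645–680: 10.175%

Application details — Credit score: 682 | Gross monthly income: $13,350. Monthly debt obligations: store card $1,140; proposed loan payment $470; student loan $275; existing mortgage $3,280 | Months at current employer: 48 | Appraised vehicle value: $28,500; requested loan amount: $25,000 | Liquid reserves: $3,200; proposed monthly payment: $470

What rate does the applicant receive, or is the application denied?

Credit score 682 ≥ 645 (meets minimum)
Employment 48 ≥ 24 months
Reserves: 3,200 ÷ 470 = 6.8 months (meets 4-month minimum)
LTV: 25,000 ÷ 28,500 = 87.7%, within 90% cap
Total monthly debts = (1,140 + 470 + 275 + 3,280) = 5,165. DTI: 5,165 ÷ 13,350 = 38.7%, within the 40% cap
All requirements met. Score 682 falls in the 681–712 tier → 9.55%.

Approved at 9.55%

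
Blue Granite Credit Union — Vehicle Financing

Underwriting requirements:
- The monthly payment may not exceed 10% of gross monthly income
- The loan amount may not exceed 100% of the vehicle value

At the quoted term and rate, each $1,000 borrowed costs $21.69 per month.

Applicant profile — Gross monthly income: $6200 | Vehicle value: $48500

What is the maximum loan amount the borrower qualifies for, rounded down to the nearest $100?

Payment cap: 10% × $6,200 = $620/month.
At $21.69 per $1,000, that supports 620/21.69 × 1,000 ≈ $28,584 → $28,500.
LTV cap: 100% × $48,500 = $48,500 → $48,500.
Binding constraint: payment-to-income.

$28,500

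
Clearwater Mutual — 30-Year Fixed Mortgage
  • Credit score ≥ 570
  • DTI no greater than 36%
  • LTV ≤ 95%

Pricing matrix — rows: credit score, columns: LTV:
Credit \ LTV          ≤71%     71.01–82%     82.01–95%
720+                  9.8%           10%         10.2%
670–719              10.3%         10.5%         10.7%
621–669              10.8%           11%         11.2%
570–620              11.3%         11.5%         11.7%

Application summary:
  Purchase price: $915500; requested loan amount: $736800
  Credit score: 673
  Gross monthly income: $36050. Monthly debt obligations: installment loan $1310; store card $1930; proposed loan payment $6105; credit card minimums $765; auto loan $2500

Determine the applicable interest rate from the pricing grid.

10.5%

Credit score 673 ≥ 570; Total monthly debts = (1,310 + 1,930 + 6,105 + 765 + 2,500) = 12,610. DTI = 12,610/36,050 = 35% ≤ 36%
Loan-to-value = 736,800/915,500 = 80.5% — pass (95% max)
Row: 673 falls in 670–719. Column: 80.5% falls in 71.01–82%. Rate = 10.5%.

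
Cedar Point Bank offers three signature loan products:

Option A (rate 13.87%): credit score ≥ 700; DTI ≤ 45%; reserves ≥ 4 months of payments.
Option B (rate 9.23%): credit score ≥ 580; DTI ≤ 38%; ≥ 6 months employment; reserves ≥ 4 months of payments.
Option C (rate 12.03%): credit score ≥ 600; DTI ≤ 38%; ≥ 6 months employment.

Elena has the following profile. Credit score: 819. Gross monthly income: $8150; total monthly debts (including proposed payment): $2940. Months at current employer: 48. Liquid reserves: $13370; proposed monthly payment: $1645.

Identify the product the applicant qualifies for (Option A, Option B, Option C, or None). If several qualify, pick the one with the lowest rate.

DTI = 2,940/8,150 = 36.1%.
Reserves = 13,370/1,645 = 8.1 months.
Option A: score 819 ≥ 700; DTI 36.1% ≤ 45%; reserves 8.1 ≥ 4 mo → qualifies.
Option B: score 819 ≥ 580; DTI 36.1% ≤ 38%; employment 48 ≥ 6 mo; reserves 8.1 ≥ 4 mo → qualifies.
Option C: score 819 ≥ 600; DTI 36.1% ≤ 38%; employment 48 ≥ 6 mo → qualifies.
Qualifying: Option A, Option B, Option C. Lowest rate is 9.23% → Option B.

Option B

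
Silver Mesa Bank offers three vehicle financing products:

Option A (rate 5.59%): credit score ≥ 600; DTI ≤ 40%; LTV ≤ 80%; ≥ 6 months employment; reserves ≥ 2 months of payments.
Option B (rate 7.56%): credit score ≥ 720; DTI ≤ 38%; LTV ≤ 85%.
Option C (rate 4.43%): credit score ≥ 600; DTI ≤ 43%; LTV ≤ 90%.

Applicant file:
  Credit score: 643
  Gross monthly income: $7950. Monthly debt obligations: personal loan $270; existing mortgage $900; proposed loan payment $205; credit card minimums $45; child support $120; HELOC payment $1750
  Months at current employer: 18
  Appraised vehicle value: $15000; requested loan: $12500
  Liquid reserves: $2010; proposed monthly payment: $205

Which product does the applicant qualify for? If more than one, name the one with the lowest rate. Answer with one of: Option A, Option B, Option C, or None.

Option C

Total debts = (270 + 900 + 205 + 45 + 120 + 1,750) = 3,290; DTI = 3,290/7,950 = 41.4%.
LTV = 12,500/15,000 = 83.3%.
Reserves = 2,010/205 = 9.8 months.
Option A: score 643 ≥ 600; DTI 41.4% > 40%; LTV 83.3% > 80%; employment 18 ≥ 6 mo; reserves 9.8 ≥ 2 mo → does not qualify.
Option B: score 643 < 720; DTI 41.4% > 38%; LTV 83.3% ≤ 85% → does not qualify.
Option C: score 643 ≥ 600; DTI 41.4% ≤ 43%; LTV 83.3% ≤ 90% → qualifies.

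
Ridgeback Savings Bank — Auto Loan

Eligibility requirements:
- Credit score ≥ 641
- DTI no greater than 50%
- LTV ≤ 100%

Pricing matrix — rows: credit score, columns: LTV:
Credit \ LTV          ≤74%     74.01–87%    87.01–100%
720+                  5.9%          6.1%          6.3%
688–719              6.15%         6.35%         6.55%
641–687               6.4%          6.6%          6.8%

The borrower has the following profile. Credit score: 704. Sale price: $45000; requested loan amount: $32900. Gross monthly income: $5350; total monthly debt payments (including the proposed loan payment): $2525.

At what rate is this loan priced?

Credit score 704 ≥ 641; Debt-to-income = 2,525/5,350 = 47.2% — meets 50% limit
Loan-to-value = 32,900/45,000 = 73.1% — pass (100% max)
Credit 704 → row 688–719; LTV 73.1% → column ≤74%. Grid cell → 6.15%.

6.15%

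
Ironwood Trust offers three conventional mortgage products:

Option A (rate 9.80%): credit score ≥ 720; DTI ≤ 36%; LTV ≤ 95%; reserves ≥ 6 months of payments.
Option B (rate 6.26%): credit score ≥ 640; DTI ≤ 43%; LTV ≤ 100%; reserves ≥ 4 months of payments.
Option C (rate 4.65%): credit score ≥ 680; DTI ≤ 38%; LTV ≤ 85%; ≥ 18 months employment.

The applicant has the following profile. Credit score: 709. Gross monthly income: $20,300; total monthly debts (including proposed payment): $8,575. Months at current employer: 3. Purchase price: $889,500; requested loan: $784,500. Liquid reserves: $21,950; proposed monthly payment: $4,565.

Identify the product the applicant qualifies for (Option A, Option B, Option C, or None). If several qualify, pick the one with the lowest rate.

DTI = 8,575/20,300 = 42.2%.
LTV = 784,500/889,500 = 88.2%.
Reserves = 21,950/4,565 = 4.8 months.
Option A: score 709 < 720; DTI 42.2% > 36%; LTV 88.2% ≤ 95%; reserves 4.8 < 6 mo → does not qualify.
Option B: score 709 ≥ 640; DTI 42.2% ≤ 43%; LTV 88.2% ≤ 100%; reserves 4.8 ≥ 4 mo → qualifies.
Option C: score 709 ≥ 680; DTI 42.2% > 38%; LTV 88.2% > 85%; employment 3 < 18 mo → does not qualify.

Option B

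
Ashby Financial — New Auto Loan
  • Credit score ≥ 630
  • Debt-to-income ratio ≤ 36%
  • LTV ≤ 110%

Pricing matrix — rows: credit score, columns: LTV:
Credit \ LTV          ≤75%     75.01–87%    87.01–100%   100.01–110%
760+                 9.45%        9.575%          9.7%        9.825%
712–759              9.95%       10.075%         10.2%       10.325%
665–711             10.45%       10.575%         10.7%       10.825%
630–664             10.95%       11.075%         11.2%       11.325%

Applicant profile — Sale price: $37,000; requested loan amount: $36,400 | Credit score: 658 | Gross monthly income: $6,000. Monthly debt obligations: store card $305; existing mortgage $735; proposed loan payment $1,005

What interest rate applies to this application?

11.2%

Credit score 658 ≥ 630; Total monthly debts = (305 + 735 + 1,005) = 2,045. DTI = 2,045/6,000 = 34.1% ≤ 36%
LTV: 36,400 ÷ 37,000 = 98.4%, within 110% cap
Credit 658 → row 630–664; LTV 98.4% → column 87.01–100%. Grid cell → 11.2%.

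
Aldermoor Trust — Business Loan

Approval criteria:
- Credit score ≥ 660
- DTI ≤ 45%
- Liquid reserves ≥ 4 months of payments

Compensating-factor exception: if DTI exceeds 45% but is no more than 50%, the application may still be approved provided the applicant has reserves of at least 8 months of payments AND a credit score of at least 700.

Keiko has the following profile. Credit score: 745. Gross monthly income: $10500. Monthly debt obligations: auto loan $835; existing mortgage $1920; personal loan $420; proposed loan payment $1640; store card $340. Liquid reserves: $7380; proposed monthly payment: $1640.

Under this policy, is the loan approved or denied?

Credit score 745 ≥ 660 (meets base)
Total debts = (835 + 1,920 + 420 + 1,640 + 340) = 5,155. DTI: 5,155 ÷ 10,500 = 49.1%, over the 45% base limit.
Reserves = 7,380/1,640 = 4.5 months ≥ 4
49.1% falls in the override range (45%–50%), so the compensating-factor test applies.
Reserves 4.5 < 8 months; credit score 745 ≥ 700.
Override conditions not both satisfied; exception does not apply.

Denied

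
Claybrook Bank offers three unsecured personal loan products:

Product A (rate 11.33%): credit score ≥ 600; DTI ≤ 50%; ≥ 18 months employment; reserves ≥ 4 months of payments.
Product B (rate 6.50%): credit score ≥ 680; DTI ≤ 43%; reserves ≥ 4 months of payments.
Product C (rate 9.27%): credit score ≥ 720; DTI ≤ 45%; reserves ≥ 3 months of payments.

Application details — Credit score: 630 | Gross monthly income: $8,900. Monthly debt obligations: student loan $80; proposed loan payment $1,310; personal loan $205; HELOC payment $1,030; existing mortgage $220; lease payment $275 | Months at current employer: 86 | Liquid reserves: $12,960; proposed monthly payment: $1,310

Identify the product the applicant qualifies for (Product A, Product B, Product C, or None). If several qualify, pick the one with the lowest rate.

Product A

Total debts = (80 + 1,310 + 205 + 1,030 + 220 + 275) = 3,120; DTI = 3,120/8,900 = 35.1%.
Reserves = 12,960/1,310 = 9.9 months.
Product A: score 630 ≥ 600; DTI 35.1% ≤ 50%; employment 86 ≥ 18 mo; reserves 9.9 ≥ 4 mo → qualifies.
Product B: score 630 < 680; DTI 35.1% ≤ 43%; reserves 9.9 ≥ 4 mo → does not qualify.
Product C: score 630 < 720; DTI 35.1% ≤ 45%; reserves 9.9 ≥ 3 mo → does not qualify.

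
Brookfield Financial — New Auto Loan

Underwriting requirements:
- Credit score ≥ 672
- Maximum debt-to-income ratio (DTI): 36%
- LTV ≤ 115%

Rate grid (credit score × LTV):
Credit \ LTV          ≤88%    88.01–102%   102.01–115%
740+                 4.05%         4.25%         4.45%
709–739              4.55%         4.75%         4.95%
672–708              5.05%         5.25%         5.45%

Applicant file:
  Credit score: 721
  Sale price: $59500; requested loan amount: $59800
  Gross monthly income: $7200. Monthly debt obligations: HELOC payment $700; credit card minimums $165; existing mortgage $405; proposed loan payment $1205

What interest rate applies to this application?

Credit score 721 ≥ 672; Total monthly debts = (700 + 165 + 405 + 1,205) = 2,475. DTI: 2,475 ÷ 7,200 = 34.4%, within the 36% cap
Loan-to-value = 59,800/59,500 = 100.5% — pass (115% max)
Credit 721 → row 709–739; LTV 100.5% → column 88.01–102%. Grid cell → 4.75%.

4.75%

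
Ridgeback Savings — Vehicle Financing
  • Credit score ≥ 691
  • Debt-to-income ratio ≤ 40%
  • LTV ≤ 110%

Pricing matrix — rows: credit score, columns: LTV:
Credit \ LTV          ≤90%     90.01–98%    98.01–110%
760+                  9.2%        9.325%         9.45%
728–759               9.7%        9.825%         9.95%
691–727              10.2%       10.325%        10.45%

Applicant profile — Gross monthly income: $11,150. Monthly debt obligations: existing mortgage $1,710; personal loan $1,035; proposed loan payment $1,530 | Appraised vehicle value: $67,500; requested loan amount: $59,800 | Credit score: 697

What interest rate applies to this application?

10.2%

Credit score 697 ≥ 691; Total monthly debts = (1,710 + 1,035 + 1,530) = 4,275. DTI = 4,275/11,150 = 38.3% ≤ 40%
LTV = 59,800/67,500 = 88.6% ≤ 110%
Score 697 is in the 691–727 band; LTV 88.6% is in the ≤90% band → 10.2%.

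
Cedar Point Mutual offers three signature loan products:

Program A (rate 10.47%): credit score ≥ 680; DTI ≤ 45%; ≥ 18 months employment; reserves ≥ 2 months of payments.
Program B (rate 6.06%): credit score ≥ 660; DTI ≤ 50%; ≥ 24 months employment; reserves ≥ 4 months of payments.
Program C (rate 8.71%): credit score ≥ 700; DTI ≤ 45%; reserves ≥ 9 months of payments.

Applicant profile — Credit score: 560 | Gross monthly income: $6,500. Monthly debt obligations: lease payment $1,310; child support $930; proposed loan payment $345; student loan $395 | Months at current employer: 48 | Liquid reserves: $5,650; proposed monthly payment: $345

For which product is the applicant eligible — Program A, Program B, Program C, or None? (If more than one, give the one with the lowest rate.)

Total debts = (1,310 + 930 + 345 + 395) = 2,980; DTI = 2,980/6,500 = 45.8%.
Reserves = 5,650/345 = 16.4 months.
Program A: score 560 < 680; DTI 45.8% > 45%; employment 48 ≥ 18 mo; reserves 16.4 ≥ 2 mo → does not qualify.
Program B: score 560 < 660; DTI 45.8% ≤ 50%; employment 48 ≥ 24 mo; reserves 16.4 ≥ 4 mo → does not qualify.
Program C: score 560 < 700; DTI 45.8% > 45%; reserves 16.4 ≥ 9 mo → does not qualify.

None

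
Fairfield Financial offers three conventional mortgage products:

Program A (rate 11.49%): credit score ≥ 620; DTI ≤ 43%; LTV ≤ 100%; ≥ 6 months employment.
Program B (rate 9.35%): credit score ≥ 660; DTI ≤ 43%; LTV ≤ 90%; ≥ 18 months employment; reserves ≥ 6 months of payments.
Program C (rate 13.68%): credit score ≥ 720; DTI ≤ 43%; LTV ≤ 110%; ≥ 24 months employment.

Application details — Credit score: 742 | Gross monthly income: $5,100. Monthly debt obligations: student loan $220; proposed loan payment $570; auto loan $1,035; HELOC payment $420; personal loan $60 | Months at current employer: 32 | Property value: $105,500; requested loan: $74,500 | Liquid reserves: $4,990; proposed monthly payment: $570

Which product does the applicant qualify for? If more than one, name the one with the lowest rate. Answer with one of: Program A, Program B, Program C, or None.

None

Total debts = (220 + 570 + 1,035 + 420 + 60) = 2,305; DTI = 2,305/5,100 = 45.2%.
LTV = 74,500/105,500 = 70.6%.
Reserves = 4,990/570 = 8.8 months.
Program A: score 742 ≥ 620; DTI 45.2% > 43%; LTV 70.6% ≤ 100%; employment 32 ≥ 6 mo → does not qualify.
Program B: score 742 ≥ 660; DTI 45.2% > 43%; LTV 70.6% ≤ 90%; employment 32 ≥ 18 mo; reserves 8.8 ≥ 6 mo → does not qualify.
Program C: score 742 ≥ 720; DTI 45.2% > 43%; LTV 70.6% ≤ 110%; employment 32 ≥ 24 mo → does not qualify.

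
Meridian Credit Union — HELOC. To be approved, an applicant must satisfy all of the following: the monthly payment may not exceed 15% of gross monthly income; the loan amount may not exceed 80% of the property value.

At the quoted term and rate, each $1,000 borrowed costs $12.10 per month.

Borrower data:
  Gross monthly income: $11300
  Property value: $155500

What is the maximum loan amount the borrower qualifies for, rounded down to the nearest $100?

Payment cap: 15% × $11,300 = $1,695/month.
At $12.10 per $1,000, that supports 1,695/12.10 × 1,000 ≈ $140,082 → $140,000.
LTV cap: 80% × $155,500 = $124,400 → $124,400.
Binding constraint: loan-to-value.

$124,400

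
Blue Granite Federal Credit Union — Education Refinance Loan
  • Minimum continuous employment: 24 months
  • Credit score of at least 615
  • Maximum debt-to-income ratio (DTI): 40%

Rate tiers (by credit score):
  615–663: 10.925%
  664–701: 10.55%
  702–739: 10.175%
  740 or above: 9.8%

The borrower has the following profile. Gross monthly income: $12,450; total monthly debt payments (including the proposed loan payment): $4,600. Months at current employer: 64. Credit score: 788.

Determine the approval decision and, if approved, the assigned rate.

Credit score 788 ≥ 615 (meets minimum)
Employment 64 ≥ 24 months
Debt-to-income = 4,600/12,450 = 36.9% — meets 40% limit
All requirements met. Score 788 falls in the 740 or above tier → 9.8%.

Approved at 9.8%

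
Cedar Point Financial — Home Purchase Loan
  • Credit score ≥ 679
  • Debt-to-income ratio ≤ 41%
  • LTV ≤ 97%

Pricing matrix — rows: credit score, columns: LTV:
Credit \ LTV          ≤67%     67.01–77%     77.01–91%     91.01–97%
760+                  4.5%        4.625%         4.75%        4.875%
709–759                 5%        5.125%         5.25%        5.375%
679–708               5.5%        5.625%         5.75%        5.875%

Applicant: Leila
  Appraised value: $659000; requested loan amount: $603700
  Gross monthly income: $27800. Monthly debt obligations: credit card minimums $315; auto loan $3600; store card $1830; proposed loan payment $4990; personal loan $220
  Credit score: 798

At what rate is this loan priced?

Credit score 798 ≥ 679; Total monthly debts = (315 + 3,600 + 1,830 + 4,990 + 220) = 10,955. DTI: 10,955 ÷ 27,800 = 39.4%, within the 41% cap
Loan-to-value = 603,700/659,000 = 91.6% — pass (97% max)
Row: 798 falls in 760+. Column: 91.6% falls in 91.01–97%. Rate = 4.875%.

4.875%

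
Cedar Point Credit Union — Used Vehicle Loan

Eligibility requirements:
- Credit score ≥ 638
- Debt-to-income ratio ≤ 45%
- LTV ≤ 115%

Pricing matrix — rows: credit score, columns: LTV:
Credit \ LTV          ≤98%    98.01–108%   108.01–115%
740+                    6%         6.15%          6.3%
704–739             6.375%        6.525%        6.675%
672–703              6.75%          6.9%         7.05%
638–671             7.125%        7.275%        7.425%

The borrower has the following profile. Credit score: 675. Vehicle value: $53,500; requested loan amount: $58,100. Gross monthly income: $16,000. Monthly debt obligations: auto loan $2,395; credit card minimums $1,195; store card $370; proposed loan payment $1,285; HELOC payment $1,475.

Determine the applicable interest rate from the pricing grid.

Credit score 675 ≥ 638; Total monthly debts = (2,395 + 1,195 + 370 + 1,285 + 1,475) = 6,720. DTI = 6,720/16,000 = 42% ≤ 45%
LTV = 58,100/53,500 = 108.6% ≤ 115%
Row: 675 falls in 672–703. Column: 108.6% falls in 108.01–115%. Rate = 7.05%.

7.05%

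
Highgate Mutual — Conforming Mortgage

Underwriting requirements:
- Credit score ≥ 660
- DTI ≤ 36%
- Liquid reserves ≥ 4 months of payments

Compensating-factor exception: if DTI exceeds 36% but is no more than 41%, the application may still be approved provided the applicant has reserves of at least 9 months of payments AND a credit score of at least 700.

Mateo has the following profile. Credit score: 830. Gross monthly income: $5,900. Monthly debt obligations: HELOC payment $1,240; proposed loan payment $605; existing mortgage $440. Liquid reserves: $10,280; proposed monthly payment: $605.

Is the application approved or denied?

Approved

Credit score 830 ≥ 660 (meets base)
Total debts = (1,240 + 605 + 440) = 2,285. DTI: 2,285 ÷ 5,900 = 38.7%, over the 36% base limit.
Liquid reserves cover 10,280/605 = 17.0 months — ≥ 4 required
38.7% falls in the override range (36%–41%), so the compensating-factor test applies.
Override check — reserves: 17.0 mo (ok); score: 830 (ok).
Both compensating conditions met → exception applies.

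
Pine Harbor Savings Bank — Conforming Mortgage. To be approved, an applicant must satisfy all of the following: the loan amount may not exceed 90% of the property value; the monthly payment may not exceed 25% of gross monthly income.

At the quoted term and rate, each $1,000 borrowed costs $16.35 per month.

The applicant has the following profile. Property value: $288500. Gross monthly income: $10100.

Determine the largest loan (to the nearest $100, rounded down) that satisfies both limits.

$154,400

Payment cap: 25% × $10,100 = $2,525/month.
At $16.35 per $1,000, that supports 2,525/16.35 × 1,000 ≈ $154,434 → $154,400.
LTV cap: 90% × $288,500 = $259,650 → $259,600.
Binding constraint: payment-to-income.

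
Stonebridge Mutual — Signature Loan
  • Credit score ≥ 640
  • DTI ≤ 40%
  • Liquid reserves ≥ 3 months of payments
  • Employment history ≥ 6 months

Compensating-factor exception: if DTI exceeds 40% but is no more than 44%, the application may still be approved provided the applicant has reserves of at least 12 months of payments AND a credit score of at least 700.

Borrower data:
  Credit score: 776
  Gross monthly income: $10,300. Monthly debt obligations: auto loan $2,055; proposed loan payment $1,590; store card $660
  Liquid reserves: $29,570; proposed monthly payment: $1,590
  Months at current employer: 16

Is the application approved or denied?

Credit score 776 ≥ 640 (meets base)
Total debts = (2,055 + 1,590 + 660) = 4,305. DTI: 4,305 ÷ 10,300 = 41.8%, over the 40% base limit.
Reserves: 29,570 ÷ 1,590 = 18.6 months (meets 3-month minimum)
Employment 16 ≥ 6 months
41.8% falls in the override range (40%–44%), so the compensating-factor test applies.
Reserves 18.6 ≥ 12 months; credit score 776 ≥ 700.
Both compensating conditions met → exception applies.

Approved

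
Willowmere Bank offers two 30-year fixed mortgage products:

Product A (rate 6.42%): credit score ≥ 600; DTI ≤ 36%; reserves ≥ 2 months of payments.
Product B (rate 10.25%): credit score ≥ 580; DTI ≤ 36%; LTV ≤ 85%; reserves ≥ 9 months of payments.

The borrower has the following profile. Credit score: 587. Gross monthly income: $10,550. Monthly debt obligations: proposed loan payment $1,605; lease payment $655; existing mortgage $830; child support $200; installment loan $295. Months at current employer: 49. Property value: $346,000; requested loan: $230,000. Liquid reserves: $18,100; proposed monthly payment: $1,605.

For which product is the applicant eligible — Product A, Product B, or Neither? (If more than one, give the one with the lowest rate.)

Total debts = (1,605 + 655 + 830 + 200 + 295) = 3,585; DTI = 3,585/10,550 = 34%.
LTV = 230,000/346,000 = 66.5%.
Reserves = 18,100/1,605 = 11.3 months.
Product A: score 587 < 600; DTI 34% ≤ 36%; reserves 11.3 ≥ 2 mo → does not qualify.
Product B: score 587 ≥ 580; DTI 34% ≤ 36%; LTV 66.5% ≤ 85%; reserves 11.3 ≥ 9 mo → qualifies.

Product B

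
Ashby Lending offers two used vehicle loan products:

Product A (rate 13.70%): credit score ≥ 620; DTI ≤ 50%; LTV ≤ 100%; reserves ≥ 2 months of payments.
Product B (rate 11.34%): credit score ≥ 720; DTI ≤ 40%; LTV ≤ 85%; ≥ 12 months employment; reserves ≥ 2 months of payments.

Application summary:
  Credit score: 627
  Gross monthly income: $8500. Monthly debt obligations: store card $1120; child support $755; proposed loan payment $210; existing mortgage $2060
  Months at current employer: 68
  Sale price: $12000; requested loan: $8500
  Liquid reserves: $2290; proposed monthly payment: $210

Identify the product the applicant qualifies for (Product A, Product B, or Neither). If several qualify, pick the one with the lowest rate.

Total debts = (1,120 + 755 + 210 + 2,060) = 4,145; DTI = 4,145/8,500 = 48.8%.
LTV = 8,500/12,000 = 70.8%.
Reserves = 2,290/210 = 10.9 months.
Product A: score 627 ≥ 620; DTI 48.8% ≤ 50%; LTV 70.8% ≤ 100%; reserves 10.9 ≥ 2 mo → qualifies.
Product B: score 627 < 720; DTI 48.8% > 40%; LTV 70.8% ≤ 85%; employment 68 ≥ 12 mo; reserves 10.9 ≥ 2 mo → does not qualify.

Product A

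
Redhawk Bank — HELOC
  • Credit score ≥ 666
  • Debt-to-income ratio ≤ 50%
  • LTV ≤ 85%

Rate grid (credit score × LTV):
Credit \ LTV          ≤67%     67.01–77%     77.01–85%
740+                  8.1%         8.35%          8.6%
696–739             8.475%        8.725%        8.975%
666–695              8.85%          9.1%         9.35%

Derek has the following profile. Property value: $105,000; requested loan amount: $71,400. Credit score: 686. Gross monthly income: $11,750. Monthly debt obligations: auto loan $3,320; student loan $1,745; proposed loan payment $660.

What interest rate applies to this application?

Credit score 686 ≥ 666; Total monthly debts = (3,320 + 1,745 + 660) = 5,725. DTI: 5,725 ÷ 11,750 = 48.7%, within the 50% cap
Loan-to-value = 71,400/105,000 = 68% — pass (85% max)
Row: 686 falls in 666–695. Column: 68% falls in 67.01–77%. Rate = 9.1%.

9.1%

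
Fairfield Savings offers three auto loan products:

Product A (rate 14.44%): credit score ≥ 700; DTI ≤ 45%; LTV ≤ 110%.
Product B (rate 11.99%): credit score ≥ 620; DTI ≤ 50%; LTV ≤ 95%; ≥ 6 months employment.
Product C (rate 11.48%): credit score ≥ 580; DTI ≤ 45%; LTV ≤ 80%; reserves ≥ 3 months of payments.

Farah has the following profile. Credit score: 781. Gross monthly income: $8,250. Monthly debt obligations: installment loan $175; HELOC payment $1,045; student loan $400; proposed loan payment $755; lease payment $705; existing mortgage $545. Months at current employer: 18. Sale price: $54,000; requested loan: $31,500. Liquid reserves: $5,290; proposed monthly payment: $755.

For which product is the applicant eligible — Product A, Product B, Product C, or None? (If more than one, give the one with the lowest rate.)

Total debts = (175 + 1,045 + 400 + 755 + 705 + 545) = 3,625; DTI = 3,625/8,250 = 43.9%.
LTV = 31,500/54,000 = 58.3%.
Reserves = 5,290/755 = 7.0 months.
Product A: score 781 ≥ 700; DTI 43.9% ≤ 45%; LTV 58.3% ≤ 110% → qualifies.
Product B: score 781 ≥ 620; DTI 43.9% ≤ 50%; LTV 58.3% ≤ 95%; employment 18 ≥ 6 mo → qualifies.
Product C: score 781 ≥ 580; DTI 43.9% ≤ 45%; LTV 58.3% ≤ 80%; reserves 7.0 ≥ 3 mo → qualifies.
Qualifying: Product A, Product B, Product C. Lowest rate is 11.48% → Product C.

Product C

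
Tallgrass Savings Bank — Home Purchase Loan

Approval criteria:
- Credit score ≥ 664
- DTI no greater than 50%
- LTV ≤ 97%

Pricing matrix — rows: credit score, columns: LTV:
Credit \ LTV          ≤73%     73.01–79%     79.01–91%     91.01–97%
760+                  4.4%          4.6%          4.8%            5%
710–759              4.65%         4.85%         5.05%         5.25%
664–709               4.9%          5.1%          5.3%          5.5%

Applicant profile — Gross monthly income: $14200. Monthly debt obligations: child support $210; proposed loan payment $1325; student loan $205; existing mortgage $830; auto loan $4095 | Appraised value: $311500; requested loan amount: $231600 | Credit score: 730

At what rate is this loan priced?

4.85%

Credit score 730 ≥ 664; Total monthly debts = (210 + 1,325 + 205 + 830 + 4,095) = 6,665. DTI = 6,665/14,200 = 46.9% ≤ 50%
Loan-to-value = 231,600/311,500 = 74.3% — pass (97% max)
Credit 730 → row 710–759; LTV 74.3% → column 73.01–79%. Grid cell → 4.85%.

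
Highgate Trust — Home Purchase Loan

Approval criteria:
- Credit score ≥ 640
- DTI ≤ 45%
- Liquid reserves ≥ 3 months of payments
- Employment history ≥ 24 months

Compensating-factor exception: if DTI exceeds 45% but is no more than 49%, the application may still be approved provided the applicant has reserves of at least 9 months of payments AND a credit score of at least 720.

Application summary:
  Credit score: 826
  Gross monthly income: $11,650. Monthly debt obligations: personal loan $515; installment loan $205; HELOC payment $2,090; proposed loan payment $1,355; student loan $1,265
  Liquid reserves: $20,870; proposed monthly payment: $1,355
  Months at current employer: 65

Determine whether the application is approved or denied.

Credit score 826 ≥ 640 (meets base)
Total debts = (515 + 205 + 2,090 + 1,355 + 1,265) = 5,430. DTI = 5,430/11,650 = 46.6% > 45% — standard DTI limit exceeded.
Reserves: 20,870 ÷ 1,355 = 15.4 months (meets 3-month minimum)
Employment 65 ≥ 24 months
46.6% falls in the override range (45%–49%), so the compensating-factor test applies.
Override check — reserves: 15.4 mo (ok); score: 826 (ok).
Both compensating conditions met → exception applies.

Approved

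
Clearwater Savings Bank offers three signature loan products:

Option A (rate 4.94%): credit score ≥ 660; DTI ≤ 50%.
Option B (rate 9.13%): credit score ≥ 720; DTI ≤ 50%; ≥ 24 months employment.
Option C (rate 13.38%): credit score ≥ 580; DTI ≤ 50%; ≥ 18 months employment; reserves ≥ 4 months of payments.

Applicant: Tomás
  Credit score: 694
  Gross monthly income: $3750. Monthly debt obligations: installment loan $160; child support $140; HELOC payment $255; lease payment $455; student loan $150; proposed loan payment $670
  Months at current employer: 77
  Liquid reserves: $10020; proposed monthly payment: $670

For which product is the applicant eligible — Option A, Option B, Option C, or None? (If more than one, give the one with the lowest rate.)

Option A

Total debts = (160 + 140 + 255 + 455 + 150 + 670) = 1,830; DTI = 1,830/3,750 = 48.8%.
Reserves = 10,020/670 = 15.0 months.
Option A: score 694 ≥ 660; DTI 48.8% ≤ 50% → qualifies.
Option B: score 694 < 720; DTI 48.8% ≤ 50%; employment 77 ≥ 24 mo → does not qualify.
Option C: score 694 ≥ 580; DTI 48.8% ≤ 50%; employment 77 ≥ 18 mo; reserves 15.0 ≥ 4 mo → qualifies.
Qualifying: Option A, Option C. Lowest rate is 4.94% → Option A.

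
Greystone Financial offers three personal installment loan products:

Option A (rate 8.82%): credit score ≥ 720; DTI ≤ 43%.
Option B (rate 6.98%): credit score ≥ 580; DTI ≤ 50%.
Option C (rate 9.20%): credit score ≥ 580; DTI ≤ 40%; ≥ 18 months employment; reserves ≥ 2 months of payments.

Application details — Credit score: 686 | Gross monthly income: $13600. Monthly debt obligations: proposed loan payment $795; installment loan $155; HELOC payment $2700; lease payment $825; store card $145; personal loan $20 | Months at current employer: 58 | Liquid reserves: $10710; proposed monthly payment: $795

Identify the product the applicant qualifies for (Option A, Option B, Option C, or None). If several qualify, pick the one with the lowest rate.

Option B

Total debts = (795 + 155 + 2,700 + 825 + 145 + 20) = 4,640; DTI = 4,640/13,600 = 34.1%.
Reserves = 10,710/795 = 13.5 months.
Option A: score 686 < 720; DTI 34.1% ≤ 43% → does not qualify.
Option B: score 686 ≥ 580; DTI 34.1% ≤ 50% → qualifies.
Option C: score 686 ≥ 580; DTI 34.1% ≤ 40%; employment 58 ≥ 18 mo; reserves 13.5 ≥ 2 mo → qualifies.
Qualifying: Option B, Option C. Lowest rate is 6.98% → Option B.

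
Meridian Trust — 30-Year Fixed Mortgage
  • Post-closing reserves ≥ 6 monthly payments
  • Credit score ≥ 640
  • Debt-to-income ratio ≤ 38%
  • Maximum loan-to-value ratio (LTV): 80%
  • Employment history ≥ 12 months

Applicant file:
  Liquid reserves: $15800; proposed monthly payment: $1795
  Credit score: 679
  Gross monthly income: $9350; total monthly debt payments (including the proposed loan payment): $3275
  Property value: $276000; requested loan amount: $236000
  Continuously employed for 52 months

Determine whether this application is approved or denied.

Denied

Liquid reserves cover 15,800/1,795 = 8.8 months — ≥ 6 required
Credit score 679 ≥ 640 (meets)
DTI: 3,275 ÷ 9,350 = 35%, within the 38% cap
LTV = 236,000/276,000 = 85.5% > 80%
Employment 52 ≥ 12 months
Fails on LTV.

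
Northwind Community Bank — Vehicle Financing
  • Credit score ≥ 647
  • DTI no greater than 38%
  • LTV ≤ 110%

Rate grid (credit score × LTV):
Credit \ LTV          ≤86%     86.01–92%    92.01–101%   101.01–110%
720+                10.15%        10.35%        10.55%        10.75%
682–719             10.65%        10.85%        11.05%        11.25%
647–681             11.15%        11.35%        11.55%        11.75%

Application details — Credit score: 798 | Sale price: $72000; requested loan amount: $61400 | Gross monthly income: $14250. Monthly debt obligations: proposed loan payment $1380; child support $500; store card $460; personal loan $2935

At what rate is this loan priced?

10.15%

Credit score 798 ≥ 647; Total monthly debts = (1,380 + 500 + 460 + 2,935) = 5,275. DTI: 5,275 ÷ 14,250 = 37%, within the 38% cap
LTV = 61,400/72,000 = 85.3% ≤ 110%
Score 798 is in the 720+ band; LTV 85.3% is in the ≤86% band → 10.15%.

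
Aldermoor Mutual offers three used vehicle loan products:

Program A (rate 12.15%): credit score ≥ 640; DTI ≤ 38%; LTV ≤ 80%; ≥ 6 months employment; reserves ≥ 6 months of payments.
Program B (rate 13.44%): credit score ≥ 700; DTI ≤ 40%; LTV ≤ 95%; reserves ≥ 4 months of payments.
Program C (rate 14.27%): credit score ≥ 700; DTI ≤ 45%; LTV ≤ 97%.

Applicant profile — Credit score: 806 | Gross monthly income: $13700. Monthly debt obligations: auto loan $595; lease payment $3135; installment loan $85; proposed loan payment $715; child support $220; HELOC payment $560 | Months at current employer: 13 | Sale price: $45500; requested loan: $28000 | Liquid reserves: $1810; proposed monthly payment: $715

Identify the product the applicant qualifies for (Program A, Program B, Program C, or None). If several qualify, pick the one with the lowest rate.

Program C

Total debts = (595 + 3,135 + 85 + 715 + 220 + 560) = 5,310; DTI = 5,310/13,700 = 38.8%.
LTV = 28,000/45,500 = 61.5%.
Reserves = 1,810/715 = 2.5 months.
Program A: score 806 ≥ 640; DTI 38.8% > 38%; LTV 61.5% ≤ 80%; employment 13 ≥ 6 mo; reserves 2.5 < 6 mo → does not qualify.
Program B: score 806 ≥ 700; DTI 38.8% ≤ 40%; LTV 61.5% ≤ 95%; reserves 2.5 < 4 mo → does not qualify.
Program C: score 806 ≥ 700; DTI 38.8% ≤ 45%; LTV 61.5% ≤ 97% → qualifies.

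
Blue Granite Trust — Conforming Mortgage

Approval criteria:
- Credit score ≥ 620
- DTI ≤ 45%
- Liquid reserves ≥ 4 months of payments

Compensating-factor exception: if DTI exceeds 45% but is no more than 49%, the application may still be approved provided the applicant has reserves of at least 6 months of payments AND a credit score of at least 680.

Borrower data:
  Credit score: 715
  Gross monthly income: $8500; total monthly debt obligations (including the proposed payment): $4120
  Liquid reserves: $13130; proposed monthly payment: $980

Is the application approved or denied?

Credit score 715 ≥ 620 (meets base)
DTI: 4,120 ÷ 8,500 = 48.5%, over the 45% base limit.
Reserves = 13,130/980 = 13.4 months ≥ 4
DTI 48.5% is within the 45%–49% exception band; checking compensating factors.
Reserves 13.4 ≥ 6 months; credit score 715 ≥ 680.
Both override conditions satisfied; DTI exception granted.

Approved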